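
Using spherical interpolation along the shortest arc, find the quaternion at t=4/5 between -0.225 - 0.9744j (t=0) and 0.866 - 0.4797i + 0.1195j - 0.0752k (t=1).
-0.8273 + 0.4257i - 0.3606j + 0.0667k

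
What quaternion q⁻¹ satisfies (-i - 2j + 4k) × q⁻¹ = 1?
0.0476i + 0.0952j - 0.1905k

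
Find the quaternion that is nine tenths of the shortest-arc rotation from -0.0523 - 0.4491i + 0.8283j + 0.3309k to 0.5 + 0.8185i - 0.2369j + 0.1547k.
-0.4717 - 0.8154i + 0.3189j - 0.1047k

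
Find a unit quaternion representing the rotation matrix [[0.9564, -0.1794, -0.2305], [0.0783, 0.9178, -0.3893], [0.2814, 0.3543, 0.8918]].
0.9703 + 0.1916i - 0.1319j + 0.0664k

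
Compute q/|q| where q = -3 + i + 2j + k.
-0.7746 + 0.2582i + 0.5164j + 0.2582k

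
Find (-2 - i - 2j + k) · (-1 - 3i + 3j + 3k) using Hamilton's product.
2 - 2i - 4j - 16k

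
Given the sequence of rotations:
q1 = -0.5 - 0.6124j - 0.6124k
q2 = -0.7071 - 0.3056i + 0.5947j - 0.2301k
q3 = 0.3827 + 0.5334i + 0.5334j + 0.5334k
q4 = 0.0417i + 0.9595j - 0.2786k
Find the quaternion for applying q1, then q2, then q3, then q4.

q2 · q1 = 0.5768 - 0.3523i - 0.0515j + 0.7352k
q3 · q2 · q1 = 0.044 + 0.5925i - 0.2921j + 0.7495k
q4 · q3 · q2 · q1 = 0.4644 + 0.6396i - 0.1541j - 0.5929k
0.4644 + 0.6396i - 0.1541j - 0.5929k


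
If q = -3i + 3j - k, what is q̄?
3i - 3j + k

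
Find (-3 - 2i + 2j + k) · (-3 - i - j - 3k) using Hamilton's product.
12 + 4i - 10j + 10k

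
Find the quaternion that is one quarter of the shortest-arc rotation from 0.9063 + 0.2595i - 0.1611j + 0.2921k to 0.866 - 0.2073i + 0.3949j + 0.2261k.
0.9455 + 0.1463i - 0.0181j + 0.2903k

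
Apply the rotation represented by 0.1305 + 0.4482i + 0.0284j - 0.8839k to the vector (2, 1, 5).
(-4.797, -2.211, 1.45)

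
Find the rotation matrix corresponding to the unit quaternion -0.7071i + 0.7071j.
[[0, -1, 0], [-1, 0, 0], [0, 0, -1]]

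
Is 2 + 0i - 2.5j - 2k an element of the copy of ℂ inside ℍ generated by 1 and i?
No. The quaternion 2 - 2.5j - 2k has j-coefficient y = -2.5 and k-coefficient z = -2, not both zero, so it does not lie in the complex subalgebra spanned by 1 and i.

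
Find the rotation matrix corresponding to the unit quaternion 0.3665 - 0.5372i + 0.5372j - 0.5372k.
[[-0.1543, -0.1834, 0.9709], [-0.9709, -0.1543, -0.1834], [0.1834, -0.9709, -0.1543]]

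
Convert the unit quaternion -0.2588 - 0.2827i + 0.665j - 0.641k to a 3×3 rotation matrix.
[[-0.7062, -0.7078, 0.0182], [-0.0442, 0.0184, -0.9989], [0.7066, -0.7062, -0.0443]]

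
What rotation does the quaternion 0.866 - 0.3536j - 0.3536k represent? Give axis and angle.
axis = (0, -√2/2, -√2/2), θ = π/3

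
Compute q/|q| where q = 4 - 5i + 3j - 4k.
0.4924 - 0.6155i + 0.3693j - 0.4924k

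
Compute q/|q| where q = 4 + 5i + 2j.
0.5963 + 0.7454i + 0.2981j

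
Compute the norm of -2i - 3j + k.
√14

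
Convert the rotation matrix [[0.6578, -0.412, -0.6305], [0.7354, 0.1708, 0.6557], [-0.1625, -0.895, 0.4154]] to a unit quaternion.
0.749 - 0.5176i - 0.1562j + 0.383k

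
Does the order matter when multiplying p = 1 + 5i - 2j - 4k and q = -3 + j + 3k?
Yes: pq = 11 - 17i - 8j + 20k ≠ 11 - 13i + 22j + 10k = qp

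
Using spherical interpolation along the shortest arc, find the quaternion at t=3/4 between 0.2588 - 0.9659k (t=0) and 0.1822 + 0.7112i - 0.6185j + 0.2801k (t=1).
-0.0706 - 0.6175i + 0.537j - 0.5703k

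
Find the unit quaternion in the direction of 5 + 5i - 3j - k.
0.6455 + 0.6455i - 0.3873j - 0.1291k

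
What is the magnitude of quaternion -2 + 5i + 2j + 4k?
7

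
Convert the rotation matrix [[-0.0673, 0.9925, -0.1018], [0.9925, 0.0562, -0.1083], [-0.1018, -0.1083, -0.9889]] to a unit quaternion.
0.6829i + 0.7267j - 0.0745k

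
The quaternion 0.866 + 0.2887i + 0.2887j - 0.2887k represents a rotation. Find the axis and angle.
axis = (√3/3, √3/3, -√3/3), θ = π/3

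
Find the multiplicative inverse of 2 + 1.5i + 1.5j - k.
0.2105 - 0.1579i - 0.1579j + 0.1053k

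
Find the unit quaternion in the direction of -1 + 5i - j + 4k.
-0.1525 + 0.7625i - 0.1525j + 0.61k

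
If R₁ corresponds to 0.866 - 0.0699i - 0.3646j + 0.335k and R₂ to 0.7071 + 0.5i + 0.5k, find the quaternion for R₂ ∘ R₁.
0.4798 + 0.5659i - 0.4603j + 0.4876k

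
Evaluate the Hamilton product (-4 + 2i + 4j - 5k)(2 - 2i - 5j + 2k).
26 - 5i + 34j - 20k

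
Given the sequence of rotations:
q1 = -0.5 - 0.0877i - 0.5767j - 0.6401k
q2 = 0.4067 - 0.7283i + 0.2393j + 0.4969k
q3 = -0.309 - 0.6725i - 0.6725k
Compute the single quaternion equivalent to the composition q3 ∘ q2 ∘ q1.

q2 · q1 = 0.1888 + 0.4619i - 0.864j - 0.0678k
q3 · q2 · q1 = 0.2067 - 0.8507i - 0.0892j + 0.475k
0.2067 - 0.8507i - 0.0892j + 0.475k


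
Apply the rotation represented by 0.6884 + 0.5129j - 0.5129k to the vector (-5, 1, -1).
(0.261, 4.531, 2.531)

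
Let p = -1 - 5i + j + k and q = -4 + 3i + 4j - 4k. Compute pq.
19 + 9i - 25j - 23k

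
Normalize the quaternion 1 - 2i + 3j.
0.2673 - 0.5345i + 0.8018j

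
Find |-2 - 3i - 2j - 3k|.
√26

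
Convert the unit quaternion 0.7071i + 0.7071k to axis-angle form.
axis = (√2/2, 0, √2/2), θ = π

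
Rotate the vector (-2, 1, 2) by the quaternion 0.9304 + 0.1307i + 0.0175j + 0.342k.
(-1.919, -1.013, 2.072)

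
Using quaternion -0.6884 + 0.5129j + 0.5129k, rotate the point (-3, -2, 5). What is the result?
(-4.786, 3.801, -0.801)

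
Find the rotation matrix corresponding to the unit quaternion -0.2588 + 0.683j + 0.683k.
[[-0.866, 0.3535, -0.3535], [-0.3535, 0.067, 0.933], [0.3535, 0.933, 0.067]]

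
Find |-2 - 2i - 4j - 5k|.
7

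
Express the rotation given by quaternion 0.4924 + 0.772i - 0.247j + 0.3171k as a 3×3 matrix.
[[0.6769, -0.6936, 0.2464], [-0.0691, -0.3931, -0.9169], [0.7328, 0.6036, -0.314]]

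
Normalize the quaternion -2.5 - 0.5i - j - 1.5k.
-0.8006 - 0.1601i - 0.3203j - 0.4804k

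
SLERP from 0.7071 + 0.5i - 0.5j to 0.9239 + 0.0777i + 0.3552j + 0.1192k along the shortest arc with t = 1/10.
0.7705 + 0.4758i - 0.4239j + 0.0143k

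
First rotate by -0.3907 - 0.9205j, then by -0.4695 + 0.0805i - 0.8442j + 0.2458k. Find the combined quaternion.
-0.5937 + 0.1948i + 0.762j - 0.1701k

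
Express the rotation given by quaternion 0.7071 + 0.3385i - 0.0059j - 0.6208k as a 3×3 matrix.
[[0.2291, 0.8739, -0.4286], [-0.8819, 0.0001, -0.4714], [-0.4119, 0.486, 0.7708]]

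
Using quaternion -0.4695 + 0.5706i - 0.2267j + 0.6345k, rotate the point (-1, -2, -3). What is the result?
(-3.577, 1.023, 0.398)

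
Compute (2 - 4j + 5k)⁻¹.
0.0444 + 0.0889j - 0.1111k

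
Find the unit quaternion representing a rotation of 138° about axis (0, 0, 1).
0.3584 + 0.9336k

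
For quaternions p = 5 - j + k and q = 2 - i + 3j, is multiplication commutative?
No: pq = 13 - 8i + 12j + k ≠ 13 - 2i + 14j + 3k = qp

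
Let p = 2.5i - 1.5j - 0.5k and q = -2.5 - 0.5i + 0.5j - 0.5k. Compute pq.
1.75 - 5.25i + 5.25j + 1.75k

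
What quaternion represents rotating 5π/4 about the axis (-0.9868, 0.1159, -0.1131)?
-0.3827 - 0.9117i + 0.1071j - 0.1045k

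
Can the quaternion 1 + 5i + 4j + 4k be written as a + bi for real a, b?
No. The quaternion 1 + 5i + 4j + 4k has j-coefficient y = 4 and k-coefficient z = 4, not both zero, so it does not lie in the complex subalgebra spanned by 1 and i.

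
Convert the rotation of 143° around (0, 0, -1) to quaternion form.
0.3173 - 0.9483k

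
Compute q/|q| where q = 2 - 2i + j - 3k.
0.4714 - 0.4714i + 0.2357j - 0.7071k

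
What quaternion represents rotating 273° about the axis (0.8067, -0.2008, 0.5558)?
-0.7254 + 0.5553i - 0.1382j + 0.3826k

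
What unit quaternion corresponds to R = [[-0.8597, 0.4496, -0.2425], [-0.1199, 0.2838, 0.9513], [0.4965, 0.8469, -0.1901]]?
-0.2419 + 0.1079i + 0.7638j + 0.5886k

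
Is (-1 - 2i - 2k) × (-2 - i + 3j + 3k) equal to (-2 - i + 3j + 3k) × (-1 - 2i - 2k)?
No: pq = 6 + 11i + 5j - 5k ≠ 6 - i - 11j + 7k = qp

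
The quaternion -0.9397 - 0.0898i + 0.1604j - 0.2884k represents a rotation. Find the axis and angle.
axis = (-0.2626, 0.469, -0.8433), θ = 320°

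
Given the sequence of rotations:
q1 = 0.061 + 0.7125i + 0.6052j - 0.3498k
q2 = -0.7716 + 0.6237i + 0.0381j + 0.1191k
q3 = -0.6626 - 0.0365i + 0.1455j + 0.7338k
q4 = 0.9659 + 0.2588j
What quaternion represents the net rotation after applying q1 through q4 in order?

q2 · q1 = -0.4729 - 0.5971i - 0.1616j + 0.6275k
q3 · q2 · q1 = -0.1454 + 0.6228i - 0.377j - 0.67k
q4 · q3 · q2 · q1 = -0.0429 + 0.4282i - 0.4018j - 0.8083k
-0.0429 + 0.4282i - 0.4018j - 0.8083k


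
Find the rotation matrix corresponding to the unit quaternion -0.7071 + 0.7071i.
[[1, 0, 0], [0, 0, 1], [0, -1, 0]]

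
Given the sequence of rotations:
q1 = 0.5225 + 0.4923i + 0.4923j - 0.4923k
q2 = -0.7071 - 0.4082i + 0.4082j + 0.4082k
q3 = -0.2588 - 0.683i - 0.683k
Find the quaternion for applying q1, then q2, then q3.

q2 · q1 = -0.1685 - 0.9633i - 0.1348j + 0.1595k
q3 · q2 · q1 = -0.5054 + 0.2723i + 0.8018j + 0.1659k
-0.5054 + 0.2723i + 0.8018j + 0.1659k


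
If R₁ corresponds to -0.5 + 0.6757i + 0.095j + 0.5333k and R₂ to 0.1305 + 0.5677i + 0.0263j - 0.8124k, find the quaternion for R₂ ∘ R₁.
-0.0181 - 0.1045i - 0.8524j + 0.512k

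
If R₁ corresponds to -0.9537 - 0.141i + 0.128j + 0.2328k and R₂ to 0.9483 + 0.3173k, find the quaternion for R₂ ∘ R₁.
-0.9783 - 0.1743i + 0.0766j - 0.0818k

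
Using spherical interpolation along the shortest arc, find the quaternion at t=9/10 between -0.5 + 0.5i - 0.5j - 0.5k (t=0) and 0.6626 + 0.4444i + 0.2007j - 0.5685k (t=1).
0.5731 + 0.5092i + 0.1215j - 0.6305k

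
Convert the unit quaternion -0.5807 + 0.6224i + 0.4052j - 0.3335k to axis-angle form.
axis = (0.7645, 0.4977, -0.4096), θ = 251°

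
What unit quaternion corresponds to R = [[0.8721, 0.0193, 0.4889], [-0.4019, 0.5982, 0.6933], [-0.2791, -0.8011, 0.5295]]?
0.866 - 0.4314i + 0.2217j - 0.1216k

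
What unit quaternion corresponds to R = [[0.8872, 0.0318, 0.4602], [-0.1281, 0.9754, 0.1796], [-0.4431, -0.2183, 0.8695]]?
0.9659 - 0.103i + 0.2338j - 0.0414k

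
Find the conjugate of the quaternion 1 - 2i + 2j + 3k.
1 + 2i - 2j - 3k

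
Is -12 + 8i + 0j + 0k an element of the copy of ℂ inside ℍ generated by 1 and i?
Yes. The quaternion -12 + 8i has j- and k-coefficients y = z = 0, so it lies in the complex subalgebra spanned by 1 and i.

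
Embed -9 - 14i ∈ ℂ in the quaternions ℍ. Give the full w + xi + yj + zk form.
-9 - 14i + 0j + 0k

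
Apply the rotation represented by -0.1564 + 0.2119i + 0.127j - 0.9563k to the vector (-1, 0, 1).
(0.416, -0.53, 1.243)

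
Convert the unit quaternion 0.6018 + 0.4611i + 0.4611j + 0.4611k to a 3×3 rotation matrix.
[[0.1495, -0.1298, 0.9802], [0.9802, 0.1495, -0.1298], [-0.1298, 0.9802, 0.1495]]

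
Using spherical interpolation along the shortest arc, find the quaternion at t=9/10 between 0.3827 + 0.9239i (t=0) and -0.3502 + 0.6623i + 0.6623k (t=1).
-0.2812 + 0.7325i + 0.6199k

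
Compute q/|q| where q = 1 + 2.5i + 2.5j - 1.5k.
0.252 + 0.6299i + 0.6299j - 0.378k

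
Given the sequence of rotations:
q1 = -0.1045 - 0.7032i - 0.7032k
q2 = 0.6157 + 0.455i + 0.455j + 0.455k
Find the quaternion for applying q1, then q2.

q2 · q1 = 0.5756 - 0.8005i - 0.0475j - 0.1606k
0.5756 - 0.8005i - 0.0475j - 0.1606k


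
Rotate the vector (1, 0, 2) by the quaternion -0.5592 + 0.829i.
(1, 1.854, -0.749)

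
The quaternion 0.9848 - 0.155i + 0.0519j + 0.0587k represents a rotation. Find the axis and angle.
axis = (-0.8925, 0.2988, 0.338), θ = 20°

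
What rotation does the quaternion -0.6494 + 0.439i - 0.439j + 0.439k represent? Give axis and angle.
axis = (√3/3, -√3/3, √3/3), θ = 261°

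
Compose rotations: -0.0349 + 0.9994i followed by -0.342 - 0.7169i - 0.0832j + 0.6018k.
0.7284 - 0.3168i + 0.6043j + 0.0621k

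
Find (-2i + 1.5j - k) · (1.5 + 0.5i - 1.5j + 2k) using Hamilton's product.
5.25 - 1.5i + 5.75j + 0.75k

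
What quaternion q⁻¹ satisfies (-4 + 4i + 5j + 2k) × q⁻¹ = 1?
-0.0656 - 0.0656i - 0.082j - 0.0328k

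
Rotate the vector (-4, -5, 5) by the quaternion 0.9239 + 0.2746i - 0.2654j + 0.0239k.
(-4.869, -6.434, -0.946)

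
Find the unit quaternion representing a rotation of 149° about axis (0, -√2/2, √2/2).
0.2672 - 0.6814j + 0.6814k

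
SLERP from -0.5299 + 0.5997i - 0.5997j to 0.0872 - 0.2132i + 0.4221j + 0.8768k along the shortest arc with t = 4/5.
-0.207 + 0.3338i - 0.5153j - 0.7617k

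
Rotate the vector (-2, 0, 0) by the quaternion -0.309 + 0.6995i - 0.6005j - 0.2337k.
(-0.339, 1.391, 1.396)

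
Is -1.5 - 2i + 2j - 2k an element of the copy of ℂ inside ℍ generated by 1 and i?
No. The quaternion -1.5 - 2i + 2j - 2k has j-coefficient y = 2 and k-coefficient z = -2, not both zero, so it does not lie in the complex subalgebra spanned by 1 and i.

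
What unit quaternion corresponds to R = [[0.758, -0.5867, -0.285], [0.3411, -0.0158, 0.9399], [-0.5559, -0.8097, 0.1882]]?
0.6947 - 0.6296i + 0.0975j + 0.3339k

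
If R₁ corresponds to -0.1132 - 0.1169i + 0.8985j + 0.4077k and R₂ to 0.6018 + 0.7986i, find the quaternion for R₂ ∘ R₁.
0.0252 - 0.1608i + 0.2151j + 0.9629k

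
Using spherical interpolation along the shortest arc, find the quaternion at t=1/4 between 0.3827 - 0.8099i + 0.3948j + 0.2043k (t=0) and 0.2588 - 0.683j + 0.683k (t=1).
0.253 - 0.7412i + 0.6179j - 0.0696k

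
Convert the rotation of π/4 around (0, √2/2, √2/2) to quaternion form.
0.9239 + 0.2706j + 0.2706k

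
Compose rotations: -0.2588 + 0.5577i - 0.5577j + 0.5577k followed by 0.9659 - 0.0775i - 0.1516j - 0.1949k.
-0.1826 + 0.3655i - 0.5649j + 0.7169k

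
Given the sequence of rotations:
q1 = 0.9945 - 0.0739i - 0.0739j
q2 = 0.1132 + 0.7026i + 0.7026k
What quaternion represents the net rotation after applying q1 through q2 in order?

q2 · q1 = 0.1645 + 0.7423i - 0.0603j + 0.6468k
0.1645 + 0.7423i - 0.0603j + 0.6468k


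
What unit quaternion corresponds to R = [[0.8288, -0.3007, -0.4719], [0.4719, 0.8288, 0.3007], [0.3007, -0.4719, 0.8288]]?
0.9336 - 0.2069i - 0.2069j + 0.2069k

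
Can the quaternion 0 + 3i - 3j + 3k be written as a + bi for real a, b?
No. The quaternion 3i - 3j + 3k has j-coefficient y = -3 and k-coefficient z = 3, not both zero, so it does not lie in the complex subalgebra spanned by 1 and i.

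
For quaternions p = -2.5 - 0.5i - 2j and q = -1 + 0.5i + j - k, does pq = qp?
No: pq = 4.75 + 1.25i - j + 3k ≠ 4.75 - 2.75i + 2k = qp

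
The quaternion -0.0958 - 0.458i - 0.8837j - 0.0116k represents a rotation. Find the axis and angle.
axis = (-0.4601, -0.8878, -0.0117), θ = 191°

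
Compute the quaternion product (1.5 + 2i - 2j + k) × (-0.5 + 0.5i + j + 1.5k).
-1.25 - 4.25i + 4.75k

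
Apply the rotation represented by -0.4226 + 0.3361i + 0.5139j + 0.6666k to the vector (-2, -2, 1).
(-0.97, 1.634, -2.321)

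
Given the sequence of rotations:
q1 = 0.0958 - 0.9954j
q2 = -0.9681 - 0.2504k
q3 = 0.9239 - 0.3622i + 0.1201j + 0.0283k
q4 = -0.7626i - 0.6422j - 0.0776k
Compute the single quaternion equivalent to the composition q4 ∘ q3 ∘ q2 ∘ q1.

q2 · q1 = -0.0927 - 0.2492i + 0.9636j - 0.024k
q3 · q2 · q1 = -0.291 - 0.2268i + 0.8634j - 0.3439k
q4 · q3 · q2 · q1 = 0.3548 + 0.5098i - 0.0578j - 0.7815k
0.3548 + 0.5098i - 0.0578j - 0.7815k


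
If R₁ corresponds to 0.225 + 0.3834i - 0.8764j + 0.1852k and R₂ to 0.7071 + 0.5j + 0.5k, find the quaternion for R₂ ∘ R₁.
0.5047 + 0.8019i - 0.3155j + 0.0518k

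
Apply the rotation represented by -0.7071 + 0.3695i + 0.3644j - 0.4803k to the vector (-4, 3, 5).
(-6.673, -2.135, -0.953)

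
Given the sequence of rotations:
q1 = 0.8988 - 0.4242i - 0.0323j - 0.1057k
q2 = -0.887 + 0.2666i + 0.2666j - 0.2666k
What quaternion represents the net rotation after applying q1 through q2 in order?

q2 · q1 = -0.7037 + 0.5791i + 0.4095j - 0.0414k
-0.7037 + 0.5791i + 0.4095j - 0.0414k


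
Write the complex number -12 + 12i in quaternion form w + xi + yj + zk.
-12 + 12i + 0j + 0k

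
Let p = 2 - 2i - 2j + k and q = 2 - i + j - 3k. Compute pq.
7 - i - 9j - 8k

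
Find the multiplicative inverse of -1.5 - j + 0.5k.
-0.4286 + 0.2857j - 0.1429k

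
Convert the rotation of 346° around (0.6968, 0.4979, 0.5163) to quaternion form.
-0.9925 + 0.0849i + 0.0607j + 0.0629k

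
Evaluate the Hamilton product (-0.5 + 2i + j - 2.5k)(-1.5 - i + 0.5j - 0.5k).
1 - 1.75i + 1.75j + 6k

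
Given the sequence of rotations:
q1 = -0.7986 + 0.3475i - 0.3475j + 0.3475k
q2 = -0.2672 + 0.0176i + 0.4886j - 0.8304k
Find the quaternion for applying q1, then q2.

q2 · q1 = 0.6656 - 0.2257i - 0.592j + 0.3944k
0.6656 - 0.2257i - 0.592j + 0.3944k


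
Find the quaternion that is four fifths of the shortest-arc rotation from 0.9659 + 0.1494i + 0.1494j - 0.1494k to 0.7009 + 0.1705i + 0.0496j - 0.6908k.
0.7798 + 0.1715i + 0.0724j - 0.5977k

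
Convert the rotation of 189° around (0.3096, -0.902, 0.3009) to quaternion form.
-0.0785 + 0.3086i - 0.8992j + 0.3k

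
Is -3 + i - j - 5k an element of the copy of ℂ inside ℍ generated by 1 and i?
No. The quaternion -3 + i - j - 5k has j-coefficient y = -1 and k-coefficient z = -5, not both zero, so it does not lie in the complex subalgebra spanned by 1 and i.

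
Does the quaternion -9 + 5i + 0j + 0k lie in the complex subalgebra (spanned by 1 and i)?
Yes. The quaternion -9 + 5i has j- and k-coefficients y = z = 0, so it lies in the complex subalgebra spanned by 1 and i.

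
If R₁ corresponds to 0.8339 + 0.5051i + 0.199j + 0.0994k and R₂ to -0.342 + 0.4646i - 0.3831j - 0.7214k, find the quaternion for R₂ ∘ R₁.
-0.3719 + 0.3202i - 0.7981j - 0.3496k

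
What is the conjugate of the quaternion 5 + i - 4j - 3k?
5 - i + 4j + 3k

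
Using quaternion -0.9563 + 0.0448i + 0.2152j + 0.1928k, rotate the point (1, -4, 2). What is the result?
(-1.508, -3.699, 2.246)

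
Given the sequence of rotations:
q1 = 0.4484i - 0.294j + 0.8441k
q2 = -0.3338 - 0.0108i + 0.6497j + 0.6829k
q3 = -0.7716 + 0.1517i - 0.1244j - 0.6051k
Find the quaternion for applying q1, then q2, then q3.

q2 · q1 = -0.3806 + 0.5995i + 0.4135j - 0.5699k
q3 · q2 · q1 = -0.0907 - 0.1992i - 0.548j + 0.8073k
-0.0907 - 0.1992i - 0.548j + 0.8073k


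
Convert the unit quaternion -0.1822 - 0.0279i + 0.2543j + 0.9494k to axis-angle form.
axis = (-0.0284, 0.2586, 0.9656), θ = 201°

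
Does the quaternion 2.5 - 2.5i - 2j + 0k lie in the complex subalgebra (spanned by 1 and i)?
No. The quaternion 2.5 - 2.5i - 2j has j-coefficient y = -2 and k-coefficient z = 0, not both zero, so it does not lie in the complex subalgebra spanned by 1 and i.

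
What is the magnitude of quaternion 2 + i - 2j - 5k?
√34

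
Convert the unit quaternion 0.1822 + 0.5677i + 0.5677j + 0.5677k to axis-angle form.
axis = (√3/3, √3/3, √3/3), θ = 159°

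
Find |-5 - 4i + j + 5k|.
√67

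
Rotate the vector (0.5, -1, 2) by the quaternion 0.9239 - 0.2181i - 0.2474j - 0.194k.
(-0.81, 0.043, 2.143)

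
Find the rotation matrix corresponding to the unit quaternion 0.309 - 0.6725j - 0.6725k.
[[-0.809, 0.4156, -0.4156], [-0.4156, 0.0955, 0.9045], [0.4156, 0.9045, 0.0955]]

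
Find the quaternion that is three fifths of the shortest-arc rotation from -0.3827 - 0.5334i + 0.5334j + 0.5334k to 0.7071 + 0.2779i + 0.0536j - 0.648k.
-0.6164 - 0.4081i + 0.1968j + 0.644k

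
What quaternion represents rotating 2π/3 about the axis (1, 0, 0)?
0.5 + 0.866i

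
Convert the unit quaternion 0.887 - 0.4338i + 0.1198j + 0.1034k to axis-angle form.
axis = (-0.9394, 0.2594, 0.2239), θ = 55°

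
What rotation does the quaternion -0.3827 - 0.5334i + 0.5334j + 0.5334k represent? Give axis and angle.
axis = (-√3/3, √3/3, √3/3), θ = 5π/4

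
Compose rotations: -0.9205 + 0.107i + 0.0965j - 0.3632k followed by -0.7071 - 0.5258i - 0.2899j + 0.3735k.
0.8708 + 0.4776i + 0.0476j - 0.1067k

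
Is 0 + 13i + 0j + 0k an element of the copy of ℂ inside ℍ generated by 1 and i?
Yes. The quaternion 13i has j- and k-coefficients y = z = 0, so it lies in the complex subalgebra spanned by 1 and i.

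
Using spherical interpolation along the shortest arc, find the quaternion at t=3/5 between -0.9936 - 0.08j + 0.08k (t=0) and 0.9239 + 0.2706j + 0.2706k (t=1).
-0.9712 - 0.198j - 0.1325k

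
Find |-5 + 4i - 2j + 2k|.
7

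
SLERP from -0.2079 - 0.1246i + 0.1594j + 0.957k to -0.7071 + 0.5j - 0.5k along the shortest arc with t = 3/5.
0.4109 - 0.0647i - 0.2841j + 0.8638k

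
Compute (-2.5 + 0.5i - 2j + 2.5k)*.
-2.5 - 0.5i + 2j - 2.5k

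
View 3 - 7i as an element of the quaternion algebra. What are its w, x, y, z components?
3 - 7i + 0j + 0k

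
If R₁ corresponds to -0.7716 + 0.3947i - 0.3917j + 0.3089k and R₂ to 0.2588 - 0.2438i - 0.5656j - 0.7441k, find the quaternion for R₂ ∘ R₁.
-0.0952 - 0.1759i + 0.1167j + 0.9728k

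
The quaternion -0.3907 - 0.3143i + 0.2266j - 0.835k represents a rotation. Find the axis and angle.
axis = (-0.3414, 0.2462, -0.9071), θ = 226°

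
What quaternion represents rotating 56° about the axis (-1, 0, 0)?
0.8829 - 0.4695i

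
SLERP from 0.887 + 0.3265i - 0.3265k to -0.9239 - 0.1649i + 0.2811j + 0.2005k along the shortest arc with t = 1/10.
0.8958 + 0.3118i - 0.0287j - 0.3155k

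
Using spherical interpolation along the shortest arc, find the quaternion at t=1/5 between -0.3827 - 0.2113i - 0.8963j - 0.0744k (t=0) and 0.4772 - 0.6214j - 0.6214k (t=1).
-0.2143 - 0.1838i - 0.934j - 0.2191k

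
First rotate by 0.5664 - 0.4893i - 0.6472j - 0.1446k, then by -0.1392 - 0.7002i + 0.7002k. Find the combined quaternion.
-0.3202 + 0.1247i - 0.3538j + 0.8699k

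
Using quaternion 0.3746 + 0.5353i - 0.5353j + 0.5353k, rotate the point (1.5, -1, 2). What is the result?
(1.099, -2.06, 1.341)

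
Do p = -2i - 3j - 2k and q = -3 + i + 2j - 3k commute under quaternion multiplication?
No: pq = 2 + 19i + j + 5k ≠ 2 - 7i + 17j + 7k = qp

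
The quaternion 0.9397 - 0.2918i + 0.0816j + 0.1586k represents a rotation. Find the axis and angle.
axis = (-0.8532, 0.2386, 0.4638), θ = 40°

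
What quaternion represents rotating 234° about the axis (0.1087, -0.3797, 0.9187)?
-0.454 + 0.0969i - 0.3383j + 0.8186k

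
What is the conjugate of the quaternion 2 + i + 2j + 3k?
2 - i - 2j - 3k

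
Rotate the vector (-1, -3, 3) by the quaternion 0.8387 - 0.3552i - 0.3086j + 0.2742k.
(-2.074, -1.191, 3.644)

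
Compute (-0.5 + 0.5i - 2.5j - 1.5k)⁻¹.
-0.0556 - 0.0556i + 0.2778j + 0.1667k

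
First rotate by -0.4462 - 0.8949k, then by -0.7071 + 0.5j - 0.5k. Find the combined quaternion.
-0.1319 - 0.4475i - 0.2231j + 0.8559k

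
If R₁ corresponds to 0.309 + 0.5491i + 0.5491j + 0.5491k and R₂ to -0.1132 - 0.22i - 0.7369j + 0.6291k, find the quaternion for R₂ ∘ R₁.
0.145 - 0.8802i + 0.1764j + 0.4161k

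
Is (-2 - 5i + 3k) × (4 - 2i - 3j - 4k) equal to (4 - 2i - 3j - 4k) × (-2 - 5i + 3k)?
No: pq = -6 - 7i - 20j + 35k ≠ -6 - 25i + 32j + 5k = qp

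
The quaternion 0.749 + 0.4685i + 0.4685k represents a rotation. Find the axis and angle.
axis = (√2/2, 0, √2/2), θ = 83°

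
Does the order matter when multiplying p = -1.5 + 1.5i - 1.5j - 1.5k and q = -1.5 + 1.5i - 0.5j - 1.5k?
Yes: pq = -3 - 3i + 3j + 6k ≠ -3 - 6i + 3j + 3k = qp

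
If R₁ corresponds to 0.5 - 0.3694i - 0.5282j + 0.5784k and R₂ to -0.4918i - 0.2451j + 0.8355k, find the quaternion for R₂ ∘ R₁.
-0.7944 + 0.0536i - 0.1467j + 0.587k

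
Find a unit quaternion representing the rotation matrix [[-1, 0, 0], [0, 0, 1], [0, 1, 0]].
0.7071j + 0.7071k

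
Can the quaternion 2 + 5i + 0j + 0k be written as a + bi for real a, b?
Yes. The quaternion 2 + 5i has j- and k-coefficients y = z = 0, so it lies in the complex subalgebra spanned by 1 and i.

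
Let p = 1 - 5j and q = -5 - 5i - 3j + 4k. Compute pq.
-20 - 25i + 22j - 21k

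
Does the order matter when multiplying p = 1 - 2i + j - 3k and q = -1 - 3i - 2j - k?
Yes: pq = -8 - 8i + 4j + 9k ≠ -8 + 6i - 10j - 5k = qp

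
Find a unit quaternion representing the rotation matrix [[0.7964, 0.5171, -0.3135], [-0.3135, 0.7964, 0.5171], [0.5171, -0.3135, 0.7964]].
0.9205 - 0.2256i - 0.2256j - 0.2256k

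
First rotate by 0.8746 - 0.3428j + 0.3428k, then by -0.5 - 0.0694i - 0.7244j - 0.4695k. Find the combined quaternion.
-0.5247 - 0.47i - 0.4384j - 0.5582k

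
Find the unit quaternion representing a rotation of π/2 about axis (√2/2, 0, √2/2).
0.7071 + 0.5i + 0.5k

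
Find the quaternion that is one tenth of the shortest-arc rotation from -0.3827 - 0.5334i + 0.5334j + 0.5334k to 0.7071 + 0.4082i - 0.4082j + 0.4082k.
-0.4437 - 0.5483i + 0.5483j + 0.4493k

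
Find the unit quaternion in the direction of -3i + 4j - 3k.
-0.5145i + 0.686j - 0.5145k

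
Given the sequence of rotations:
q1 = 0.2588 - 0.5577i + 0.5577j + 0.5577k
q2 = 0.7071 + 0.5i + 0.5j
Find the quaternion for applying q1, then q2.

q2 · q1 = 0.183 + 0.0139i + 0.2449j + 0.952k
0.183 + 0.0139i + 0.2449j + 0.952k


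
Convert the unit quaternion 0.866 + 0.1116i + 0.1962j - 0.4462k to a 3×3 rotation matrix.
[[0.5248, 0.8166, 0.2402], [-0.729, 0.5769, -0.3684], [-0.4394, 0.0182, 0.8981]]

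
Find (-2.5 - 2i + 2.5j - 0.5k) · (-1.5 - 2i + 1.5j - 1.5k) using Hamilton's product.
-4.75 + 5i - 9.5j + 6.5k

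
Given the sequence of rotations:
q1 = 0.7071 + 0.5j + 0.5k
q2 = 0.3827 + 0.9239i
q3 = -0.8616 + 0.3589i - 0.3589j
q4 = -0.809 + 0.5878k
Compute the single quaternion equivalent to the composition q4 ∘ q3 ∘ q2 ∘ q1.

q2 · q1 = 0.2706 + 0.6533i - 0.2706j + 0.6533k
q3 · q2 · q1 = -0.5647 - 0.7002i - 0.0984j - 0.4255k
q4 · q3 · q2 · q1 = 0.707 + 0.6243i - 0.332j + 0.0123k
0.707 + 0.6243i - 0.332j + 0.0123k


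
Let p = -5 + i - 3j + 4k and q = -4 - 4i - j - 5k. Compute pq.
41 + 35i + 6j - 4k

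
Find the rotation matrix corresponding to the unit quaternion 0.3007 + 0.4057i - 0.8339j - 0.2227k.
[[-0.49, -0.5427, -0.6822], [-0.8106, 0.5716, 0.1274], [0.3208, 0.6154, -0.72]]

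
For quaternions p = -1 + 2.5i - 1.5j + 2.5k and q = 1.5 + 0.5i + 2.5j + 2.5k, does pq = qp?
No: pq = -5.25 - 6.75i - 9.75j + 8.25k ≠ -5.25 + 13.25i + 0.25j - 5.75k = qp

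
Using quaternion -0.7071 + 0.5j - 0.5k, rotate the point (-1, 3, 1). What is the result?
(-2.828, 0.293, -1.707)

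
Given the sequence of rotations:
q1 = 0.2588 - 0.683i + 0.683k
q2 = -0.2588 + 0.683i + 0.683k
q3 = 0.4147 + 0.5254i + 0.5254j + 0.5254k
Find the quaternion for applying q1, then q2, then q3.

q2 · q1 = -0.067 + 0.3535i - 0.933j
q3 · q2 · q1 = 0.2767 + 0.6016i - 0.2364j - 0.7111k
0.2767 + 0.6016i - 0.2364j - 0.7111k


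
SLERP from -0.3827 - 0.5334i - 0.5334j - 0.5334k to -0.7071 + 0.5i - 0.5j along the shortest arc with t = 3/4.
-0.7336 + 0.2527i - 0.6057j - 0.1765k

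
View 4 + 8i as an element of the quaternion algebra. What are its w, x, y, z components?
4 + 8i + 0j + 0k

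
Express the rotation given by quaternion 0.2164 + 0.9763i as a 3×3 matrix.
[[1, 0, 0], [0, -0.9063, -0.4225], [0, 0.4225, -0.9063]]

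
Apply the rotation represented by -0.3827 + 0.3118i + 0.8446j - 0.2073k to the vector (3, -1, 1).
(-2.682, 1.225, 1.519)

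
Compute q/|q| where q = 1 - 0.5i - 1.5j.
0.5345 - 0.2673i - 0.8018j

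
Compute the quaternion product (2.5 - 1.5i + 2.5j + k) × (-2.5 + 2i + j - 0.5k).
-5.25 + 6.5i - 2.5j - 10.25k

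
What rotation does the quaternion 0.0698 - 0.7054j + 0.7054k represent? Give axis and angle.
axis = (0, -√2/2, √2/2), θ = 172°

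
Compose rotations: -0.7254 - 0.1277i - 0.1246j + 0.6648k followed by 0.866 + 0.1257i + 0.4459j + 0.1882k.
-0.6817 + 0.1181i - 0.539j + 0.4805k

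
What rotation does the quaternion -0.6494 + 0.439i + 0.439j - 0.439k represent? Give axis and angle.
axis = (√3/3, √3/3, -√3/3), θ = 261°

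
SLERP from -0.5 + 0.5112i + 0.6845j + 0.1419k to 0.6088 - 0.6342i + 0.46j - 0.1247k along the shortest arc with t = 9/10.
-0.6431 + 0.6686i - 0.3474j + 0.1369k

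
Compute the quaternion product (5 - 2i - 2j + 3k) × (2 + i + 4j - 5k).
35 - i + 9j - 25k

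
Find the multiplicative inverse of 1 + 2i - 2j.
0.1111 - 0.2222i + 0.2222j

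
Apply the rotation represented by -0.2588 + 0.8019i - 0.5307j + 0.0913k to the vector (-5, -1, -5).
(-3.402, 3.204, 5.4)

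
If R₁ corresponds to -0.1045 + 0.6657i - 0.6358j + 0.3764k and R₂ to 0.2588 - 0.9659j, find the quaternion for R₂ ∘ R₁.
-0.6412 - 0.1913i - 0.0636j + 0.7404k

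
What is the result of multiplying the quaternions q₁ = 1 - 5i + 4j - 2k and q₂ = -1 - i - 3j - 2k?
2 - 10i - 15j + 19k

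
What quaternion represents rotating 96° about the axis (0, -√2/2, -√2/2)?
0.6691 - 0.5255j - 0.5255k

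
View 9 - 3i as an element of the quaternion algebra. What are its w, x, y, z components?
9 - 3i + 0j + 0k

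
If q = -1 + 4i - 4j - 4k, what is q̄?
-1 - 4i + 4j + 4k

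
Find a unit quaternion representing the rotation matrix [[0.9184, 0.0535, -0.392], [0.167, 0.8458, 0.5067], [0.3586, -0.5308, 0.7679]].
0.9397 - 0.276i - 0.1997j + 0.0302k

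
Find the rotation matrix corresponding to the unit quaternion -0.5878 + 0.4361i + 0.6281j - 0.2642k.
[[0.0714, 0.2372, -0.9688], [0.8584, 0.48, 0.1808], [0.508, -0.8446, -0.1694]]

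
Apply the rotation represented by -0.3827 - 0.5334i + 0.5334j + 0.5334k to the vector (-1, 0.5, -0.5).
(0.546, 0.828, 0.718)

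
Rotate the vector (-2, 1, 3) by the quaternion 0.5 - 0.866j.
(-1.598, 1, -3.232)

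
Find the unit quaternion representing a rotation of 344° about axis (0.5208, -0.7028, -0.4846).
-0.9903 + 0.0725i - 0.0978j - 0.0674k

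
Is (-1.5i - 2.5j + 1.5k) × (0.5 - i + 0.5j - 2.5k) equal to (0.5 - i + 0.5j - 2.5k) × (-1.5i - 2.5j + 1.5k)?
No: pq = 3.5 + 4.75i - 6.5j - 2.5k ≠ 3.5 - 6.25i + 4j + 4k = qp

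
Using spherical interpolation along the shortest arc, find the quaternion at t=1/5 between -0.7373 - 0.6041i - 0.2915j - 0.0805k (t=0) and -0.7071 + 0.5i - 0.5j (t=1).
-0.8278 - 0.4033i - 0.3834j - 0.0707k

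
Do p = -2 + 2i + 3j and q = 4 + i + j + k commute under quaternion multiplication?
No: pq = -13 + 9i + 8j - 3k ≠ -13 + 3i + 12j - k = qp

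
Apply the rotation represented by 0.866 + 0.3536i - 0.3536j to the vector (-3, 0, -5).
(0.812, 3.812, -4.337)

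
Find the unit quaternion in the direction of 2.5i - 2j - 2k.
0.6623i - 0.5298j - 0.5298k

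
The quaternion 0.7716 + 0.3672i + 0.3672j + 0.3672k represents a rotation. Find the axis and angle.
axis = (√3/3, √3/3, √3/3), θ = 79°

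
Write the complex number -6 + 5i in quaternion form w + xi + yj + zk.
-6 + 5i + 0j + 0k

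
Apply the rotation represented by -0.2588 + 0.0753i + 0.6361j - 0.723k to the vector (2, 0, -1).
(-1.271, 1.821, 0.261)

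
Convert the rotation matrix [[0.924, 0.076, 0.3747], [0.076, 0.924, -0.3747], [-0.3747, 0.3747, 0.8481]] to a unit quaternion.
0.9613 + 0.1949i + 0.1949j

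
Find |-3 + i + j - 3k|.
√20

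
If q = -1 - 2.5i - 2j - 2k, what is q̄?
-1 + 2.5i + 2j + 2k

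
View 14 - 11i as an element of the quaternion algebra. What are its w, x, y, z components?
14 - 11i + 0j + 0k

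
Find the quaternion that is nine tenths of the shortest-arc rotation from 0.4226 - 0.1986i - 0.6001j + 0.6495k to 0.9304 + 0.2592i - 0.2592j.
0.9204 + 0.2182i - 0.3147j + 0.0785k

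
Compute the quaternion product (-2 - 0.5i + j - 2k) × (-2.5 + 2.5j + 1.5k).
5.5 + 7.75i - 6.75j + 0.75k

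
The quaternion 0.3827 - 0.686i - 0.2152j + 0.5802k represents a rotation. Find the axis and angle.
axis = (-0.7425, -0.2329, 0.628), θ = 3π/4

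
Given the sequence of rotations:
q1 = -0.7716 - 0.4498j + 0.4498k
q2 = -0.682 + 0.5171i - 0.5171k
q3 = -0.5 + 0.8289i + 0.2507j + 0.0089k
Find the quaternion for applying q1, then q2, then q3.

q2 · q1 = 0.7588 - 0.6316i + 0.0742j - 0.1404k
q3 · q2 · q1 = 0.1268 + 0.9089i + 0.2639j + 0.2968k
0.1268 + 0.9089i + 0.2639j + 0.2968k


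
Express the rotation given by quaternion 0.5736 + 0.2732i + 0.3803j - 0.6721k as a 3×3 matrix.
[[-0.1927, 0.9788, 0.069], [-0.5632, -0.0527, -0.8246], [-0.8035, -0.1978, 0.5615]]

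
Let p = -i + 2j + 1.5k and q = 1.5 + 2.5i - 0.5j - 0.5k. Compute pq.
4.25 - 1.75i + 6.25j - 2.25k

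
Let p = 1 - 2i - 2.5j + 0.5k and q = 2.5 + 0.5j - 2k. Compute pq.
4.75 - 0.25i - 9.75j - 1.75k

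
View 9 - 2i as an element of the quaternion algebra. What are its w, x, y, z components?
9 - 2i + 0j + 0k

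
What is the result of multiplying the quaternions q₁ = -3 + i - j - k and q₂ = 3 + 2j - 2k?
-9 + 7i - 7j + 5k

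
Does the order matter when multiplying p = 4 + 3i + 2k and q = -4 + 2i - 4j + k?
Yes: pq = -24 + 4i - 15j - 16k ≠ -24 - 12i - 17j + 8k = qp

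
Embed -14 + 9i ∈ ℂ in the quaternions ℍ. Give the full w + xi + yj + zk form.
-14 + 9i + 0j + 0k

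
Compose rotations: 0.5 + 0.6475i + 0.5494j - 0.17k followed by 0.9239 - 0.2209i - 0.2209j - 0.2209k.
0.6888 + 0.6467i + 0.2166j - 0.2458k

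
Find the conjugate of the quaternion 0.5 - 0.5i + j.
0.5 + 0.5i - j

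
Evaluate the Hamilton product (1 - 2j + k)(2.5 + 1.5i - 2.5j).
-2.5 + 4i - 6j + 5.5k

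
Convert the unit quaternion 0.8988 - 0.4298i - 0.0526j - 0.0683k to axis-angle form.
axis = (-0.9805, -0.12, -0.1558), θ = 52°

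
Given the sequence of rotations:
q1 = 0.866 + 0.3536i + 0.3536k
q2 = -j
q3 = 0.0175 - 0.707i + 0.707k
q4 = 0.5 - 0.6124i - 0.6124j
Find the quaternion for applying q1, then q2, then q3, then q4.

q2 · q1 = -0.3536i - 0.866j + 0.3536k
q3 · q2 · q1 = -0.5 + 0.6061i - 0.0152j + 0.6185k
q4 · q3 · q2 · q1 = 0.1119 + 0.2305i + 0.6774j + 0.6897k
0.1119 + 0.2305i + 0.6774j + 0.6897k


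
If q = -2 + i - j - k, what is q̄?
-2 - i + j + k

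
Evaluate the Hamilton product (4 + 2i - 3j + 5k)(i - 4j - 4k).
6 + 36i - 3j - 21k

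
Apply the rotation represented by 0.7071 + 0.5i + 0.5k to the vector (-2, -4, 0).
(1.828, -1.414, -3.828)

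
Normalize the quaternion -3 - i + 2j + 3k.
-0.6255 - 0.2085i + 0.417j + 0.6255k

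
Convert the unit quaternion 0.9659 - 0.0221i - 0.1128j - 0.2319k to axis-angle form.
axis = (-0.0854, -0.4358, -0.896), θ = π/6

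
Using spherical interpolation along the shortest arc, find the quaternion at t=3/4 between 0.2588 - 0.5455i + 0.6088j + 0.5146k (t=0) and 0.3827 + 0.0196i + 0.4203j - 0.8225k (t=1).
-0.2508 - 0.2171i - 0.1568j + 0.9303k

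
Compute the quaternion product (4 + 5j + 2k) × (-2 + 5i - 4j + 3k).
6 + 43i - 16j - 17k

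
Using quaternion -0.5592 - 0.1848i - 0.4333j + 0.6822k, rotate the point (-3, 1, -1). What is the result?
(1.61, 2.607, 1.27)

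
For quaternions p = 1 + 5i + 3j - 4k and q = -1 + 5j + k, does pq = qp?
No: pq = -12 + 18i - 3j + 30k ≠ -12 - 28i + 7j - 20k = qp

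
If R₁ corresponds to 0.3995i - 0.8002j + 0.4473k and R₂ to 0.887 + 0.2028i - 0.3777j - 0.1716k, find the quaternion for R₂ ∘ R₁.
-0.3065 + 0.0481i - 0.869j + 0.3854k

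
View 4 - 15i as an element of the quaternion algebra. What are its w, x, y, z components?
4 - 15i + 0j + 0k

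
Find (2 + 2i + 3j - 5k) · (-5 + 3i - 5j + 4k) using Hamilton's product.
19 - 17i - 48j + 14k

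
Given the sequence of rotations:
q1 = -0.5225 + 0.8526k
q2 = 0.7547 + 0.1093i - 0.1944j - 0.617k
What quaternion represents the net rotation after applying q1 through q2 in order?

q2 · q1 = 0.1317 - 0.2229i + 0.0084j + 0.9658k
0.1317 - 0.2229i + 0.0084j + 0.9658k


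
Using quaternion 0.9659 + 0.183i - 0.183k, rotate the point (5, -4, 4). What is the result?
(2.983, -6.646, 1.983)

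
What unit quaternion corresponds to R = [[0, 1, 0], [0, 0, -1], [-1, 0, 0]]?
-0.5 - 0.5i - 0.5j + 0.5k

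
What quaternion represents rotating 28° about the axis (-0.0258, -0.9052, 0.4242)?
0.9703 - 0.0062i - 0.219j + 0.1026k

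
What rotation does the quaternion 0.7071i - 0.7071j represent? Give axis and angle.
axis = (√2/2, -√2/2, 0), θ = π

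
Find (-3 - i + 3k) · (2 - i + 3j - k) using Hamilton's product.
-4 - 8i - 13j + 6k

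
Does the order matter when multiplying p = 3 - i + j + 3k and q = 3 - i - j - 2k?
Yes: pq = 15 - 5i - 5j + 5k ≠ 15 - 7i + 5j + k = qp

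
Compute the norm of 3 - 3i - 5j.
√43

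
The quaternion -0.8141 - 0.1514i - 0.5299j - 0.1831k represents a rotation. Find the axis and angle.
axis = (-0.2607, -0.9125, -0.3153), θ = 289°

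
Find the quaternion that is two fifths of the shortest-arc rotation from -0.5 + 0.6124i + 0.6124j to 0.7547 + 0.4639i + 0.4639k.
-0.8114 + 0.217i + 0.4766j - 0.2596k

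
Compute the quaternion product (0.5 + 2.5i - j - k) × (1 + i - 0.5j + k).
-1.5 + 1.5i - 4.75j - 0.75k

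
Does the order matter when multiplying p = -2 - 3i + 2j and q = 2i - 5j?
Yes: pq = 16 - 4i + 10j + 11k ≠ 16 - 4i + 10j - 11k = qp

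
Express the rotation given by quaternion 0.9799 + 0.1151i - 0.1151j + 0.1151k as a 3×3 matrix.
[[0.947, -0.2521, -0.1991], [0.1991, 0.947, -0.2521], [0.2521, 0.1991, 0.947]]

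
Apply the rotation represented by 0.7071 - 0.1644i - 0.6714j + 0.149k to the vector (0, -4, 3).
(-3.036, -3.509, 1.863)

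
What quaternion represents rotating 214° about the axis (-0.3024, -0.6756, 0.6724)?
-0.2924 - 0.2892i - 0.6461j + 0.643k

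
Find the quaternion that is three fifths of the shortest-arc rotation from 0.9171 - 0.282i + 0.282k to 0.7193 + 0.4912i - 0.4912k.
0.9563 + 0.2067i - 0.2067k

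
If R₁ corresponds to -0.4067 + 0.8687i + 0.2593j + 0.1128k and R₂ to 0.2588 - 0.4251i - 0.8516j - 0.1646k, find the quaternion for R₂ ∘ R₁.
0.5034 + 0.3443i + 0.3184j + 0.7257k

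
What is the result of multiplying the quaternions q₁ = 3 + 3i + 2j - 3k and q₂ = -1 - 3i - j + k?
11 - 13i + j + 9k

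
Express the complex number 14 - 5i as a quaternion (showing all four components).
14 - 5i + 0j + 0k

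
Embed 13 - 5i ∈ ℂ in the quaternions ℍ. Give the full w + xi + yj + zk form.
13 - 5i + 0j + 0k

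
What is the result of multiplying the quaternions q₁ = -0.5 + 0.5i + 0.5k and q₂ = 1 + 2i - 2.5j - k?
-1 + 0.75i + 2.75j - 0.25k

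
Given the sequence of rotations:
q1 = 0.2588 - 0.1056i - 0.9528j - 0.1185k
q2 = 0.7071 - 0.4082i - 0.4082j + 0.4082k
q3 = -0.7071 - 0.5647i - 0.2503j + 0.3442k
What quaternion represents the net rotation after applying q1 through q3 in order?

q2 · q1 = -0.2007 + 0.257i - 0.8708j + 0.3677k
q3 · q2 · q1 = -0.0575 + 0.1393i + 0.9621j + 0.227k
-0.0575 + 0.1393i + 0.9621j + 0.227k
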